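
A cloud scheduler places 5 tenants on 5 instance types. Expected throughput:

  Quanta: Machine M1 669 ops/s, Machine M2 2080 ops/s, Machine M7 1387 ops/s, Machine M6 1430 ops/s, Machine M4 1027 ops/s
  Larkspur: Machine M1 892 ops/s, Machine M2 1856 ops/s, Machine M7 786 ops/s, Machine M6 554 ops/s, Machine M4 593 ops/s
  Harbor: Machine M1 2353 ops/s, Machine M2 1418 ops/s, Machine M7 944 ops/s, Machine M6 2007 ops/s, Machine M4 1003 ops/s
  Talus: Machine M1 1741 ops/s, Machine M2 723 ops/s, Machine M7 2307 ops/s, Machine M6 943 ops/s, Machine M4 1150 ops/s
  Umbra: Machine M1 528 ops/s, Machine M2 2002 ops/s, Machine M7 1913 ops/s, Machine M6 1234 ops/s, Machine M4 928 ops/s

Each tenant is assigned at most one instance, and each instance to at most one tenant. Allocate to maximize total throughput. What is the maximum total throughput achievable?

Optimal: Quanta→Machine M6 (1430 ops/s), Larkspur→Machine M2 (1856 ops/s), Harbor→Machine M1 (2353 ops/s), Talus→Machine M7 (2307 ops/s), Umbra→Machine M4 (928 ops/s) — total 1430+1856+2353+2307+928 = 8874 ops/s.
Next-best assignment: Quanta→Machine M4, Larkspur→Machine M2, Harbor→Machine M1, Talus→Machine M7, Umbra→Machine M6 = 8777 ops/s.
Swapping Talus↔Umbra (Talus→Machine M4 1150 ops/s, Umbra→Machine M7 1913 ops/s) loses 172.

Max total: 8874 ops/s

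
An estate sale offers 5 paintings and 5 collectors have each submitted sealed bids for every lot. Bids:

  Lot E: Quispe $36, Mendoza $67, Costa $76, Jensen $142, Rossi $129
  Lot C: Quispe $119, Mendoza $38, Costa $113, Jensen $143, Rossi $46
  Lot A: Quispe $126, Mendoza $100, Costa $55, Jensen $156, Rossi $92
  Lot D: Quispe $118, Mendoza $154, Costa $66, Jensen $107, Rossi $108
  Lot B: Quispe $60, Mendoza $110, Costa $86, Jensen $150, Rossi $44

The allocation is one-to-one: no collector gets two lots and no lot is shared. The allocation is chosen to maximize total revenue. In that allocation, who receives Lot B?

Optimal: Quispe→Lot A ($126), Mendoza→Lot D ($154), Costa→Lot C ($113), Jensen→Lot B ($150), Rossi→Lot E ($129) — total 126+154+113+150+129 = $672.
Max-entry greedy (repeatedly take the single best remaining cell) gives $644, worse by 28.
Every other assignment is strictly worse.
Jensen's own top lot is Lot A ($156), but forcing Jensen→Lot A and reassigning the rest optimally gives only $644 — worse by 28.

Jensen receives Lot B.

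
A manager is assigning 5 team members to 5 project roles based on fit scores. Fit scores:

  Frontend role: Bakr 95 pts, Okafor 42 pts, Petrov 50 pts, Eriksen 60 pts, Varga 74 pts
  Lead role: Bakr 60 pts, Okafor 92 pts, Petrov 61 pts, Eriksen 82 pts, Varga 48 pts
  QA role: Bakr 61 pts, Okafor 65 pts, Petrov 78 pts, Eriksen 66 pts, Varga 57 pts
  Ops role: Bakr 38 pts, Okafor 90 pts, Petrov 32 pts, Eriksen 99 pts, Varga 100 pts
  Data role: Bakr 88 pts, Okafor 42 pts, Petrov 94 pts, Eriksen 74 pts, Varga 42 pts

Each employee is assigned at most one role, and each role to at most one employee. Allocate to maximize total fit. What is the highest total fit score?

Optimal: Bakr→Frontend role (95 pts), Okafor→Lead role (92 pts), Petrov→Data role (94 pts), Eriksen→QA role (66 pts), Varga→Ops role (100 pts) — total 95+92+94+66+100 = 447 pts.
Column-greedy (each role in turn goes to its best remaining employee) gives 439 pts, worse by 8.
Every other assignment is strictly worse.

Maximum total: 447 pts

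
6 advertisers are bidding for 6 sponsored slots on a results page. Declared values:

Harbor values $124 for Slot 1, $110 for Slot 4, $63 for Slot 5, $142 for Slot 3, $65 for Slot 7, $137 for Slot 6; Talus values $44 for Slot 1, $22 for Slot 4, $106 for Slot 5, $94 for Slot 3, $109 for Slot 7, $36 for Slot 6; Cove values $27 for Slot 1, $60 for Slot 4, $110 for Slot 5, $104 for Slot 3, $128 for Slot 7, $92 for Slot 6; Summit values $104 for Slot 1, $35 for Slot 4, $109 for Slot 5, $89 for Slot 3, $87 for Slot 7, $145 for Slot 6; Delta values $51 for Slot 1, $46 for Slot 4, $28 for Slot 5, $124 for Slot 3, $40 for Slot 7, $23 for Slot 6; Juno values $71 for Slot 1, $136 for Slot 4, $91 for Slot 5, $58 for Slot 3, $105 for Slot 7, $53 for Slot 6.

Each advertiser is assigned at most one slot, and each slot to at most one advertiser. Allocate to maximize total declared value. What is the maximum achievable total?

Optimal: Harbor→Slot 1 ($124), Talus→Slot 5 ($106), Cove→Slot 7 ($128), Summit→Slot 6 ($145), Delta→Slot 3 ($124), Juno→Slot 4 ($136) — total 124+106+128+145+124+136 = $763.
Column-greedy (each slot in turn goes to its best remaining advertiser) gives $748, worse by 15.
Swapping Harbor↔Juno (Harbor→Slot 4 $110, Juno→Slot 1 $71) loses 79.
Every other assignment is strictly worse.

Maximum total: $763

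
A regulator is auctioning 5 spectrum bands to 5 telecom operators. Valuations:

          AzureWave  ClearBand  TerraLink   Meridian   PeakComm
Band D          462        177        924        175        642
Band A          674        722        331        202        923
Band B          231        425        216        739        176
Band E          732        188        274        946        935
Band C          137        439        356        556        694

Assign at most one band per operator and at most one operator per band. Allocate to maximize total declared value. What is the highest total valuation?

Maximum total: $3811M

Optimal: AzureWave→Band E ($732M), ClearBand→Band A ($722M), TerraLink→Band D ($924M), Meridian→Band B ($739M), PeakComm→Band C ($694M) — total 732+722+924+739+694 = $3811M.
Column-greedy (each band in turn goes to its best remaining operator) gives $3757M, worse by 54.
Next-best assignment: AzureWave→Band E, ClearBand→Band C, TerraLink→Band D, Meridian→Band B, PeakComm→Band A = $3757M.
Every other assignment is strictly worse.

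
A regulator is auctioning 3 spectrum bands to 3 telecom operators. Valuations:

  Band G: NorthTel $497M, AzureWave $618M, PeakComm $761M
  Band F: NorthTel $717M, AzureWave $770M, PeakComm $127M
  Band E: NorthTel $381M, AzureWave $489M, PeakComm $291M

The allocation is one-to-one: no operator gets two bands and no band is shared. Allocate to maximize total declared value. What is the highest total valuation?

Maximum total: $1967M

Optimal: NorthTel→Band F ($717M), AzureWave→Band E ($489M), PeakComm→Band G ($761M) — total 717+489+761 = $1967M.
Column-greedy (each band in turn goes to its best remaining operator) gives $1912M, worse by 55.
Swapping AzureWave↔PeakComm (AzureWave→Band G $618M, PeakComm→Band E $291M) loses 341.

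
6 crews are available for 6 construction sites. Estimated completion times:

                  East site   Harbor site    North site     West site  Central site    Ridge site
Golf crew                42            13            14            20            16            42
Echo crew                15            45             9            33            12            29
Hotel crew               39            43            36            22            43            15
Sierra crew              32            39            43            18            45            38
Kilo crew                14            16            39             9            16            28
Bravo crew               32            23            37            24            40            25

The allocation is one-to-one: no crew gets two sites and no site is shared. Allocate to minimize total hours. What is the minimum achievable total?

Min total: 95 hours

Optimal: Golf crew→Central site (16 hours), Echo crew→North site (9 hours), Hotel crew→Ridge site (15 hours), Sierra crew→West site (18 hours), Kilo crew→East site (14 hours), Bravo crew→Harbor site (23 hours) — total 16+9+15+18+14+23 = 95 hours.
Row-greedy (each crew in turn takes its cheapest remaining site) gives 109 hours, worse by 14.
Next-best assignment: Golf crew→North site, Echo crew→Central site, Hotel crew→Ridge site, Sierra crew→West site, Kilo crew→East site, Bravo crew→Harbor site = 96 hours.
Swapping Hotel crew↔Echo crew (Hotel crew→North site 36 hours, Echo crew→Ridge site 29 hours) adds 41.
Every other assignment is strictly worse.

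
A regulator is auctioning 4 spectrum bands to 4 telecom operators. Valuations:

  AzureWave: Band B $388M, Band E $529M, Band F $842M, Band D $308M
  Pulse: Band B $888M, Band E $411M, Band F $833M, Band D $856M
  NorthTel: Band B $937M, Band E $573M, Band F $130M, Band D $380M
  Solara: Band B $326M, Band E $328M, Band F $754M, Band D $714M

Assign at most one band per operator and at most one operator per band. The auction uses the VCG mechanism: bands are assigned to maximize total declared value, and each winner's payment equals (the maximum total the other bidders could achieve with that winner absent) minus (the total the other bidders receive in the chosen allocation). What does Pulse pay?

Efficient allocation: AzureWave→Band E ($529M), Pulse→Band D ($856M), NorthTel→Band B ($937M), Solara→Band F ($754M); total welfare W = $3076M.
Pulse receives Band D at value $856M, so the others get W − 856 = $2220M.
Without Pulse: best allocation of the remaining 3 bidders over all 4 bands is AzureWave→Band F ($842M), NorthTel→Band B ($937M), Solara→Band D ($714M), total $2493M.
VCG payment = (others' best without Pulse) − (others' welfare with Pulse) = 2493 − 2220 = $273M.

Pulse pays $273M.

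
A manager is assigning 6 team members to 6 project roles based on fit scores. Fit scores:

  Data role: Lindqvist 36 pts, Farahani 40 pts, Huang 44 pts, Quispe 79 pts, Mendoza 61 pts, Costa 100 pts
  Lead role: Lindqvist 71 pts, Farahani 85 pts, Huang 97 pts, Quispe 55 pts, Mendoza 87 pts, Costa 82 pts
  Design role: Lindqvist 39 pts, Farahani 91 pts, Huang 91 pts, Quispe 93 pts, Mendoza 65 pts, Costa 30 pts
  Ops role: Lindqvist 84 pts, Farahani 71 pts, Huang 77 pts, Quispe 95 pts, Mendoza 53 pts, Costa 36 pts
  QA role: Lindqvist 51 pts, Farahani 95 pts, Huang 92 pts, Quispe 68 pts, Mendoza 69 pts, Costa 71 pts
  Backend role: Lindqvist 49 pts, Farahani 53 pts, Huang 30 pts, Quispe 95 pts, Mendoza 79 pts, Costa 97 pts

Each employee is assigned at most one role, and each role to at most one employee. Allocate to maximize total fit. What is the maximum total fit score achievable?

Max total: 552 pts

This is the linear assignment problem.
Optimal: Lindqvist→Ops role (84 pts), Farahani→QA role (95 pts), Huang→Design role (91 pts), Quispe→Backend role (95 pts), Mendoza→Lead role (87 pts), Costa→Data role (100 pts) — total 84+95+91+95+87+100 = 552 pts.
Column-greedy (each role in turn goes to its best remaining employee) gives 548 pts, worse by 4.
No other one-to-one assignment exceeds 552 pts.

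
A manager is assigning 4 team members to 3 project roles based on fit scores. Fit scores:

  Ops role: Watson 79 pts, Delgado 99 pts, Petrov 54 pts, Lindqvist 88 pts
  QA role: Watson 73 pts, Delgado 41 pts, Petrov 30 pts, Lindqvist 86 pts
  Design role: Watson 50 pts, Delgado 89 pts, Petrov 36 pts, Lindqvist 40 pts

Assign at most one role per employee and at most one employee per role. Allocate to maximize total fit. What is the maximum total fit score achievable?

Optimal: Watson→Ops role (79 pts), Lindqvist→QA role (86 pts), Delgado→Design role (89 pts) — total 79+86+89 = 254 pts.

Maximum total: 254 pts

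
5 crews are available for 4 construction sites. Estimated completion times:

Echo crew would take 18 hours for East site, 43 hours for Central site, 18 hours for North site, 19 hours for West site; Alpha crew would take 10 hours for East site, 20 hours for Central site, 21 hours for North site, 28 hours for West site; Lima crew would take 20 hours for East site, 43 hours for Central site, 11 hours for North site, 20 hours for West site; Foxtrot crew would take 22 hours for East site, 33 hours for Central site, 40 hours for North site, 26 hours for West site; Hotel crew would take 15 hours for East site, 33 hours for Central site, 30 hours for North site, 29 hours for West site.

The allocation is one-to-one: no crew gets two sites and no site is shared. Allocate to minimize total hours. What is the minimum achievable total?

Optimal: Hotel crew→East site (15 hours), Alpha crew→Central site (20 hours), Lima crew→North site (11 hours), Echo crew→West site (19 hours) — total 15+20+11+19 = 65 hours.
Swapping Lima crew↔Echo crew (Lima crew→West site 20 hours, Echo crew→North site 18 hours) adds 8.
Every other assignment is strictly worse.

Minimum total: 65 hours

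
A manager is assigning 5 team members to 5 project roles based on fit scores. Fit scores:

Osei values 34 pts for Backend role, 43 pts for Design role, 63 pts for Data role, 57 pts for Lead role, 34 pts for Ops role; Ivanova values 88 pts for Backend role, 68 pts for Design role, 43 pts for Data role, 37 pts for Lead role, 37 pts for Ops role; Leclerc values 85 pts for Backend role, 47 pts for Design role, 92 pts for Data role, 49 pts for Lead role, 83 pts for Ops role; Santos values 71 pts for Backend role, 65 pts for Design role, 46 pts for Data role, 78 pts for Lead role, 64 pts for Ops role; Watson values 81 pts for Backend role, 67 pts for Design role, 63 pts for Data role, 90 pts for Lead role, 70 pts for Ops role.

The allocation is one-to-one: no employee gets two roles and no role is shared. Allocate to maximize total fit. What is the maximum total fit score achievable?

Max total: 389 pts

Optimal: Osei→Data role (63 pts), Ivanova→Backend role (88 pts), Leclerc→Ops role (83 pts), Santos→Design role (65 pts), Watson→Lead role (90 pts) — total 63+88+83+65+90 = 389 pts.
Row-greedy (each employee in turn takes its best remaining role) gives 379 pts, worse by 10.
Next-best assignment: Osei→Data role, Ivanova→Backend role, Leclerc→Ops role, Santos→Lead role, Watson→Design role = 379 pts.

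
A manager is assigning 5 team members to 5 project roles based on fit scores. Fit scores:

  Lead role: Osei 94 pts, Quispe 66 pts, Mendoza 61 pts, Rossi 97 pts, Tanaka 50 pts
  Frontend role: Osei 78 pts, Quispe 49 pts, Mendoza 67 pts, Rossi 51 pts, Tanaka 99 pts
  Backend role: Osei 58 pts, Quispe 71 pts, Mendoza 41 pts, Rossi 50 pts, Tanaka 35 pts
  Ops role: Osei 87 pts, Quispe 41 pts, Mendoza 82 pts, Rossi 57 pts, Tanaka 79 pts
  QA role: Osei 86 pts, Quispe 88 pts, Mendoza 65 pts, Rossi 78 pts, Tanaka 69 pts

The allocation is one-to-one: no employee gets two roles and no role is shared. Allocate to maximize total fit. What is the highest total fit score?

Maximum total: 435 pts

Optimal: Osei→QA role (86 pts), Quispe→Backend role (71 pts), Mendoza→Ops role (82 pts), Rossi→Lead role (97 pts), Tanaka→Frontend role (99 pts) — total 86+71+82+97+99 = 435 pts.
Row-greedy (each employee in turn takes its best remaining role) gives 350 pts, worse by 85.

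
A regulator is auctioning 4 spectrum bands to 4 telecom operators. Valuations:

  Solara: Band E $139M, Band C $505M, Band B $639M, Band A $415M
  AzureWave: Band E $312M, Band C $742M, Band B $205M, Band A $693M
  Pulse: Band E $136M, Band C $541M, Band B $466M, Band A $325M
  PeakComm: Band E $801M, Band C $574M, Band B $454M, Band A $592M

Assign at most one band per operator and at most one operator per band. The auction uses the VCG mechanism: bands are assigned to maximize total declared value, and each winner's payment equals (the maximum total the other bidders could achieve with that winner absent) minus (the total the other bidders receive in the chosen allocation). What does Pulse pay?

Efficient allocation: Solara→Band B ($639M), AzureWave→Band A ($693M), Pulse→Band C ($541M), PeakComm→Band E ($801M); total welfare W = $2674M.
Pulse receives Band C at value $541M, so the others get W − 541 = $2133M.
Without Pulse: best allocation of the remaining 3 bidders over all 4 bands is Solara→Band B ($639M), AzureWave→Band C ($742M), PeakComm→Band E ($801M), total $2182M.
VCG payment = (others' best without Pulse) − (others' welfare with Pulse) = 2182 − 2133 = $49M.

Pulse pays $49M.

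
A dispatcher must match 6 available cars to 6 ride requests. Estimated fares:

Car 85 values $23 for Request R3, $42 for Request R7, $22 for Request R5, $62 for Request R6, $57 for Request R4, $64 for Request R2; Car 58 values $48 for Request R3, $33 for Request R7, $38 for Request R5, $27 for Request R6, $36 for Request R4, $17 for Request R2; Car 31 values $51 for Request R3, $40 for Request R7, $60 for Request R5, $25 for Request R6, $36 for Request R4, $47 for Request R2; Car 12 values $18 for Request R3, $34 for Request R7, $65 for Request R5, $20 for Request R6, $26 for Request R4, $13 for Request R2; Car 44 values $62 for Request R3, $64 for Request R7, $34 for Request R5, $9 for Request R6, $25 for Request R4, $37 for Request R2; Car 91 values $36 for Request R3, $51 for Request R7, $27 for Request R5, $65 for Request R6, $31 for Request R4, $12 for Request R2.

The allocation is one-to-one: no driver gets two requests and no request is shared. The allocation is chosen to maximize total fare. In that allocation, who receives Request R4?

Optimal: Car 85→Request R4 ($57), Car 58→Request R3 ($48), Car 31→Request R2 ($47), Car 12→Request R5 ($65), Car 44→Request R7 ($64), Car 91→Request R6 ($65) — total 57+48+47+65+64+65 = $346.
Max-entry greedy (repeatedly take the single best remaining cell) gives $345, worse by 1.
Next-best assignment: Car 85→Request R2, Car 58→Request R4, Car 31→Request R3, Car 12→Request R5, Car 44→Request R7, Car 91→Request R6 = $345.
Swapping Car 85↔Car 31 (Car 85→Request R2 $64, Car 31→Request R4 $36) loses 4.
Car 85's own top request is Request R2 ($64), but forcing Car 85→Request R2 and reassigning the rest optimally gives only $345 — worse by 1.

Car 85 receives Request R4.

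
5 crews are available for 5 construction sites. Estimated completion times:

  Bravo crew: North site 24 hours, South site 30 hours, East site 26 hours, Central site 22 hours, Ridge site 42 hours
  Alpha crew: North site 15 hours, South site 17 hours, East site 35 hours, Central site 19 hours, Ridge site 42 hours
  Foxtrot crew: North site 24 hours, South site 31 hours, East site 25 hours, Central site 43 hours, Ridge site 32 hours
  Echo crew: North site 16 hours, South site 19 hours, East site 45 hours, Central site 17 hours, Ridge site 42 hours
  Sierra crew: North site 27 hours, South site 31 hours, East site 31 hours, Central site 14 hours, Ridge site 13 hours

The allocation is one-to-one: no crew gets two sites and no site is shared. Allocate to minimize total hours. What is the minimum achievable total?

Minimum total: 93 hours

Treat this as an assignment problem: match each crew to one site.
Optimal: Bravo crew→Central site (22 hours), Alpha crew→South site (17 hours), Foxtrot crew→East site (25 hours), Echo crew→North site (16 hours), Sierra crew→Ridge site (13 hours) — total 22+17+25+16+13 = 93 hours.
Column-greedy (each site in turn goes to its cheapest remaining crew) gives 115 hours, worse by 22.
Next-best assignment: Bravo crew→Central site, Alpha crew→North site, Foxtrot crew→East site, Echo crew→South site, Sierra crew→Ridge site = 94 hours.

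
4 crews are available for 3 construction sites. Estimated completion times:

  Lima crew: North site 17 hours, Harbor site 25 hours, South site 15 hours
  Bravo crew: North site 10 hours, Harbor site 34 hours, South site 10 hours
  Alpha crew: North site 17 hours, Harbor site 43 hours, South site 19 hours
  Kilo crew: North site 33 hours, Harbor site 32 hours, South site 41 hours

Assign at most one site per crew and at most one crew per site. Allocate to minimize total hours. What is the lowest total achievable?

Optimal: Alpha crew→North site (17 hours), Lima crew→Harbor site (25 hours), Bravo crew→South site (10 hours) — total 17+25+10 = 52 hours.
Min-entry greedy (repeatedly take the single cheapest remaining cell) gives 57 hours, worse by 5.
No other one-to-one assignment undercuts 52 hours.

Min total: 52 hours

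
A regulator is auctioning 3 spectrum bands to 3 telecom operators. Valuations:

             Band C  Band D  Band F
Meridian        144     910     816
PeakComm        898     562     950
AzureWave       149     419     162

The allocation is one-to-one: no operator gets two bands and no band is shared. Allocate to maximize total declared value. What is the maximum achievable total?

Max total: $2133M

Optimal: Meridian→Band F ($816M), PeakComm→Band C ($898M), AzureWave→Band D ($419M) — total 816+898+419 = $2133M.
Row-greedy (each operator in turn takes its best remaining band) gives $2009M, worse by 124.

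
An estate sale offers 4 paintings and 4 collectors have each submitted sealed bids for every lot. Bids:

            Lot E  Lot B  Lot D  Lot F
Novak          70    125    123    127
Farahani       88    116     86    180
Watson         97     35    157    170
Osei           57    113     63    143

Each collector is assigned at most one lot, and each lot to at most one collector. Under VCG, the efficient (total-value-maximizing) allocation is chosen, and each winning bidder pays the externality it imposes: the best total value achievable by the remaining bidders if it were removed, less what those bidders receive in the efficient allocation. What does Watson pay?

Watson pays $53.

Efficient allocation: Novak→Lot E ($70), Farahani→Lot F ($180), Watson→Lot D ($157), Osei→Lot B ($113); total welfare W = $520.
Watson receives Lot D at value $157, so the others get W − 157 = $363.
Without Watson: best allocation of the remaining 3 bidders over all 4 lots is Novak→Lot D ($123), Farahani→Lot F ($180), Osei→Lot B ($113), total $416.
VCG payment = (others' best without Watson) − (others' welfare with Watson) = 416 − 363 = $53.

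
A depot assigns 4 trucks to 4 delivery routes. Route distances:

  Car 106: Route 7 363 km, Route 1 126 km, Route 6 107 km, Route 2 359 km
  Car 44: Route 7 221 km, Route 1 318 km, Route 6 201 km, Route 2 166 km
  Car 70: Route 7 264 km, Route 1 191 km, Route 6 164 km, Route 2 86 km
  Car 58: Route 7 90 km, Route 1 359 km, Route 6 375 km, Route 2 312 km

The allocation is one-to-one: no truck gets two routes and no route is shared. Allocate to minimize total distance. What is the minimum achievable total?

Min total: 503 km

Optimal: Car 106→Route 1 (126 km), Car 44→Route 6 (201 km), Car 70→Route 2 (86 km), Car 58→Route 7 (90 km) — total 126+201+86+90 = 503 km.
Min-entry greedy (repeatedly take the single cheapest remaining cell) gives 601 km, worse by 98.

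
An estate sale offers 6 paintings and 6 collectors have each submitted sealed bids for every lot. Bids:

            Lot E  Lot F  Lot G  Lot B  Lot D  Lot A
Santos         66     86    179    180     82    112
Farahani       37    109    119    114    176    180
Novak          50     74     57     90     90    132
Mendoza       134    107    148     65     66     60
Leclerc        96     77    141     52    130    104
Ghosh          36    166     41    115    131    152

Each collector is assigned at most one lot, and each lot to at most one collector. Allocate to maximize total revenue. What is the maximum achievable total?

Maximum total: $929

Optimal: Santos→Lot B ($180), Farahani→Lot D ($176), Novak→Lot A ($132), Mendoza→Lot E ($134), Leclerc→Lot G ($141), Ghosh→Lot F ($166) — total 180+176+132+134+141+166 = $929.
Column-greedy (each lot in turn goes to its best remaining collector) gives $855, worse by 74.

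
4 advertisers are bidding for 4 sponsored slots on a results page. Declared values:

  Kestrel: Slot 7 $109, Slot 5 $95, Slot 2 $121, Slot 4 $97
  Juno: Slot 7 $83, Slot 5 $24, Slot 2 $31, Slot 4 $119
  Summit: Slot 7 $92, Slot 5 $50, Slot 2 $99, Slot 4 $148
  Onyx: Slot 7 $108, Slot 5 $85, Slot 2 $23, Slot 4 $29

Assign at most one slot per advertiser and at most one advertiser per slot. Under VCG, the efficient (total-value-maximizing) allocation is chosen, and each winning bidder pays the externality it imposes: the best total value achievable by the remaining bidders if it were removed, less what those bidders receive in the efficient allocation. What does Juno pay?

Efficient allocation: Kestrel→Slot 2 ($121), Juno→Slot 7 ($83), Summit→Slot 4 ($148), Onyx→Slot 5 ($85); total welfare W = $437.
Juno receives Slot 7 at value $83, so the others get W − 83 = $354.
Without Juno: best allocation of the remaining 3 bidders over all 4 slots is Kestrel→Slot 2 ($121), Summit→Slot 4 ($148), Onyx→Slot 7 ($108), total $377.
VCG payment = (others' best without Juno) − (others' welfare with Juno) = 377 − 354 = $23.

Juno pays $23.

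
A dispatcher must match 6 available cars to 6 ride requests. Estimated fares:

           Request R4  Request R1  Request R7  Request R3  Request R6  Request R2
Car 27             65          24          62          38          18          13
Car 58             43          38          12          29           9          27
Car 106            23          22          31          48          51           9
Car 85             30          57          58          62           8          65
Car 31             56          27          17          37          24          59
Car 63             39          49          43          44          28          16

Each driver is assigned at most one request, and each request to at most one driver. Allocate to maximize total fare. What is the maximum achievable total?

Max total: $326

This is the linear assignment problem.
Optimal: Car 27→Request R7 ($62), Car 58→Request R4 ($43), Car 106→Request R6 ($51), Car 85→Request R3 ($62), Car 31→Request R2 ($59), Car 63→Request R1 ($49) — total 62+43+51+62+59+49 = $326.
Next-best assignment: Car 27→Request R4, Car 58→Request R1, Car 106→Request R6, Car 85→Request R3, Car 31→Request R2, Car 63→Request R7 = $318.
Swapping Car 63↔Car 27 (Car 63→Request R7 $43, Car 27→Request R1 $24) loses 44.
Checked against all permutations: $326 is optimal.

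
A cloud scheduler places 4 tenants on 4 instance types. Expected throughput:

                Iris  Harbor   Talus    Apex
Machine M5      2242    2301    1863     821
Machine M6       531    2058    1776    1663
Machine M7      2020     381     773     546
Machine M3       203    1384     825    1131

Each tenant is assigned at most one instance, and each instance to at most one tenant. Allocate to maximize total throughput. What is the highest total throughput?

Optimal: Iris→Machine M7 (2020 ops/s), Harbor→Machine M5 (2301 ops/s), Talus→Machine M6 (1776 ops/s), Apex→Machine M3 (1131 ops/s) — total 2020+2301+1776+1131 = 7228 ops/s.
Row-greedy (each tenant in turn takes its best remaining instance) gives 5671 ops/s, worse by 1557.
Checked against all permutations: 7228 ops/s is optimal.

Maximum total: 7228 ops/s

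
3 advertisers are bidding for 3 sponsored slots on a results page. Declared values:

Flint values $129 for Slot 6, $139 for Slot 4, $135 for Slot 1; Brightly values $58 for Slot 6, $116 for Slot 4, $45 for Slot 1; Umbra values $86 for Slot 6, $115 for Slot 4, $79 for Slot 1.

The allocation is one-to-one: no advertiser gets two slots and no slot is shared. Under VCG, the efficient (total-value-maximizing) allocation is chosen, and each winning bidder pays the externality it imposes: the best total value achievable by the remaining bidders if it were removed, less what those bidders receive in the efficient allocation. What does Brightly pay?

Efficient allocation: Flint→Slot 1 ($135), Brightly→Slot 4 ($116), Umbra→Slot 6 ($86); total welfare W = $337.
Brightly receives Slot 4 at value $116, so the others get W − 116 = $221.
Without Brightly: best allocation of the remaining 2 bidders over all 3 slots is Flint→Slot 1 ($135), Umbra→Slot 4 ($115), total $250.
VCG payment = (others' best without Brightly) − (others' welfare with Brightly) = 250 − 221 = $29.

Brightly pays $29.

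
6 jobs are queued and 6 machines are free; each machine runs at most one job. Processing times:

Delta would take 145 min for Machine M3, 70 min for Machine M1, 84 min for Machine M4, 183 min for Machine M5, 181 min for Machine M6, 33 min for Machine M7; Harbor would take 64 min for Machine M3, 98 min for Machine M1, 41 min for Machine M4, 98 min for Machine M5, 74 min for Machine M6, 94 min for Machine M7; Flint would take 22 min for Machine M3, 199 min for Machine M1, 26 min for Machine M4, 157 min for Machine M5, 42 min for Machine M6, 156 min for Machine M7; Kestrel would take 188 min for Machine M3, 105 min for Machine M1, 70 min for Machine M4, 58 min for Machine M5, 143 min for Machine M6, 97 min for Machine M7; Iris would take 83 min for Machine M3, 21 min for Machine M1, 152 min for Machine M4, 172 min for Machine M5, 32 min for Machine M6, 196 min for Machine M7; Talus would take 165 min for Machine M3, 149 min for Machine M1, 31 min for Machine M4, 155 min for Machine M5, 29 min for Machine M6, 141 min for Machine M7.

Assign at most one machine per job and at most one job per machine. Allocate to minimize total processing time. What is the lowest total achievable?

This is a one-to-one assignment (minimum-cost bipartite matching).
Optimal: Delta→Machine M7 (33 min), Harbor→Machine M4 (41 min), Flint→Machine M3 (22 min), Kestrel→Machine M5 (58 min), Iris→Machine M1 (21 min), Talus→Machine M6 (29 min) — total 33+41+22+58+21+29 = 204 min.
Column-greedy (each machine in turn goes to its cheapest remaining job) gives 239 min, worse by 35.
Next-best assignment: Delta→Machine M7, Harbor→Machine M3, Flint→Machine M4, Kestrel→Machine M5, Iris→Machine M1, Talus→Machine M6 = 231 min.
Swapping Kestrel↔Harbor (Kestrel→Machine M4 70 min, Harbor→Machine M5 98 min) adds 69.
No other one-to-one assignment undercuts 204 min.

Minimum total: 204 min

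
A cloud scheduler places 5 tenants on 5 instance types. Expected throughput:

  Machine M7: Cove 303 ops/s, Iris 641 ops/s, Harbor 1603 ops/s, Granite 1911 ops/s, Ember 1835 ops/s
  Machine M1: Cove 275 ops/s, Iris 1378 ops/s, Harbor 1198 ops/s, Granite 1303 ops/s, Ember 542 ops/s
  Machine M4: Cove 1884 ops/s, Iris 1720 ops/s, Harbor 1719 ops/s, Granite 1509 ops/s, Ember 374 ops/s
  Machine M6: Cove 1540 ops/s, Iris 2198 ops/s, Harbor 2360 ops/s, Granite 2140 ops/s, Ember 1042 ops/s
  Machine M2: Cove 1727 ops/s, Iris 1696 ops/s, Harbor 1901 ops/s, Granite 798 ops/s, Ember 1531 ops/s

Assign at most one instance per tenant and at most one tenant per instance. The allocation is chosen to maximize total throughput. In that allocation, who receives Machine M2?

Harbor receives Machine M2.

Optimal: Cove→Machine M4 (1884 ops/s), Iris→Machine M1 (1378 ops/s), Harbor→Machine M2 (1901 ops/s), Granite→Machine M6 (2140 ops/s), Ember→Machine M7 (1835 ops/s) — total 1884+1378+1901+2140+1835 = 9138 ops/s.
Column-greedy (each instance in turn goes to its best remaining tenant) gives 9064 ops/s, worse by 74.
Every other assignment is strictly worse.
Harbor's own top instance is Machine M6 (2360 ops/s), but forcing Harbor→Machine M6 and reassigning the rest optimally gives only 9078 ops/s — worse by 60.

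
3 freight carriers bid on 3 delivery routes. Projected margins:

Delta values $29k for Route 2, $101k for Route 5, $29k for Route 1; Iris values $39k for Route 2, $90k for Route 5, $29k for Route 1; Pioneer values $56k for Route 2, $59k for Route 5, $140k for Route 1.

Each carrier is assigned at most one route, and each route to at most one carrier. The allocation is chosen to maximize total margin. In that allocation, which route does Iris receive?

Iris receives Route 2.

Optimal: Delta→Route 5 ($101k), Iris→Route 2 ($39k), Pioneer→Route 1 ($140k) — total 101+39+140 = $280k.
Column-greedy (each route in turn goes to its best remaining carrier) gives $186k, worse by 94.
Swapping Iris↔Pioneer (Iris→Route 1 $29k, Pioneer→Route 2 $56k) loses 94.
No other one-to-one assignment exceeds $280k.
Iris's own top route is Route 5 ($90k), but forcing Iris→Route 5 and reassigning the rest optimally gives only $259k — worse by 21.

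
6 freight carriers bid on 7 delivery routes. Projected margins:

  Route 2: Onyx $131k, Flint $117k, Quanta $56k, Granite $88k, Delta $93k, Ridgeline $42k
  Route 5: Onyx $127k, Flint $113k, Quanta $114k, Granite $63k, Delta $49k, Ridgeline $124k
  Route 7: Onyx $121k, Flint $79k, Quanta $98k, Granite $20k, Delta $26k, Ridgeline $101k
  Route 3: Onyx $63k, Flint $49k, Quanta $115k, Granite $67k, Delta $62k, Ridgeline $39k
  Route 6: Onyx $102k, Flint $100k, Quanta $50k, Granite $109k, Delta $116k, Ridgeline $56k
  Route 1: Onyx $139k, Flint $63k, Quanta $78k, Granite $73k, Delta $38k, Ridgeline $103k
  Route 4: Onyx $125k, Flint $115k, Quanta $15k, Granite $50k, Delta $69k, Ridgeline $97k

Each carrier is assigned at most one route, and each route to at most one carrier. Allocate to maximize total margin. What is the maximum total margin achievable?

Optimal: Onyx→Route 1 ($139k), Flint→Route 4 ($115k), Quanta→Route 3 ($115k), Granite→Route 2 ($88k), Delta→Route 6 ($116k), Ridgeline→Route 5 ($124k) — total 139+115+115+88+116+124 = $697k.
Row-greedy (each carrier in turn takes its best remaining route) gives $673k, worse by 24.
Next-best assignment: Onyx→Route 1, Flint→Route 4, Quanta→Route 3, Granite→Route 6, Delta→Route 2, Ridgeline→Route 5 = $695k.

Max total: $697k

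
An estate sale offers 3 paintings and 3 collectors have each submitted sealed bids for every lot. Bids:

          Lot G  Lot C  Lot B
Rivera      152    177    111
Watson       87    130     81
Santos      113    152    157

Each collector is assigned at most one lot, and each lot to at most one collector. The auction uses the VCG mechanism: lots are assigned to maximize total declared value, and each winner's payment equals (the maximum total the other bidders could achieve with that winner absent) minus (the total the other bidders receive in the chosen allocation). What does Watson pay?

Efficient allocation: Rivera→Lot G ($152), Watson→Lot C ($130), Santos→Lot B ($157); total welfare W = $439.
Watson receives Lot C at value $130, so the others get W − 130 = $309.
Without Watson: best allocation of the remaining 2 bidders over all 3 lots is Rivera→Lot C ($177), Santos→Lot B ($157), total $334.
VCG payment = (others' best without Watson) − (others' welfare with Watson) = 334 − 309 = $25.

Watson pays $25.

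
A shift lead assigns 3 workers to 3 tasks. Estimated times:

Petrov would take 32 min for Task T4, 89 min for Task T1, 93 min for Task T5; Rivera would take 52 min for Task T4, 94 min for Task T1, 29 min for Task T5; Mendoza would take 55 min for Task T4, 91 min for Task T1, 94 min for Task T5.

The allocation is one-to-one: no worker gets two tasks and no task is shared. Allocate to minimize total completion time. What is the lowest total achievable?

Min total: 152 min

This is a one-to-one assignment (minimum-cost bipartite matching).
Optimal: Petrov→Task T4 (32 min), Rivera→Task T5 (29 min), Mendoza→Task T1 (91 min) — total 32+29+91 = 152 min.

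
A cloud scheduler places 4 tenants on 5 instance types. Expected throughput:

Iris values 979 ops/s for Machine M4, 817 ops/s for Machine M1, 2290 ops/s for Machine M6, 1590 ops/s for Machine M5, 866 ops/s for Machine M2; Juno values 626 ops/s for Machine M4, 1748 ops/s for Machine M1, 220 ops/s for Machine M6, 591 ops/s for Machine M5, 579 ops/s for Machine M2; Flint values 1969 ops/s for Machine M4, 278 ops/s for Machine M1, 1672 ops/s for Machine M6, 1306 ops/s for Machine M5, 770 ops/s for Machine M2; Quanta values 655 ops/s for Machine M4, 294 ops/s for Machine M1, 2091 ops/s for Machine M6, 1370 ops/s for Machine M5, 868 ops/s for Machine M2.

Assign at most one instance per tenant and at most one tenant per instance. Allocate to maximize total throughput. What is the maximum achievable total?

This is a one-to-one assignment (maximum-weight bipartite matching).
Optimal: Iris→Machine M5 (1590 ops/s), Juno→Machine M1 (1748 ops/s), Flint→Machine M4 (1969 ops/s), Quanta→Machine M6 (2091 ops/s) — total 1590+1748+1969+2091 = 7398 ops/s.
Column-greedy (each instance in turn goes to its best remaining tenant) gives 7377 ops/s, worse by 21.
Next-best assignment: Iris→Machine M6, Juno→Machine M1, Flint→Machine M4, Quanta→Machine M5 = 7377 ops/s.
Checked against all permutations: 7398 ops/s is optimal.

Max total: 7398 ops/s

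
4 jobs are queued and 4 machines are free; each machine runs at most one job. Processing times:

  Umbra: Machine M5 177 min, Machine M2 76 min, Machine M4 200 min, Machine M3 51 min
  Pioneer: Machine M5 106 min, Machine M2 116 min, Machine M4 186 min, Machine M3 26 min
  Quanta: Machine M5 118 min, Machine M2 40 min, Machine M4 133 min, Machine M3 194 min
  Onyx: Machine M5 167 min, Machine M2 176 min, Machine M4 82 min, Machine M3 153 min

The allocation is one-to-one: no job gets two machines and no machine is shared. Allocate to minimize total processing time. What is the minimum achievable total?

Minimum total: 279 min

Optimal: Umbra→Machine M3 (51 min), Pioneer→Machine M5 (106 min), Quanta→Machine M2 (40 min), Onyx→Machine M4 (82 min) — total 51+106+40+82 = 279 min.
Min-entry greedy (repeatedly take the single cheapest remaining cell) gives 325 min, worse by 46.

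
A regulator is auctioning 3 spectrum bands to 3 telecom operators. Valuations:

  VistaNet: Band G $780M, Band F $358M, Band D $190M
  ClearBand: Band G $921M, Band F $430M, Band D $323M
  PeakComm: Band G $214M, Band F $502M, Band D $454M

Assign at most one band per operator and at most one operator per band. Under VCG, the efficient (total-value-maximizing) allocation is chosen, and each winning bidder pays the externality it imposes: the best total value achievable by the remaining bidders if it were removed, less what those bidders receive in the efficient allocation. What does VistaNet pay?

VistaNet pays $48M.

Efficient allocation: VistaNet→Band F ($358M), ClearBand→Band G ($921M), PeakComm→Band D ($454M); total welfare W = $1733M.
VistaNet receives Band F at value $358M, so the others get W − 358 = $1375M.
Without VistaNet: best allocation of the remaining 2 bidders over all 3 bands is ClearBand→Band G ($921M), PeakComm→Band F ($502M), total $1423M.
VCG payment = (others' best without VistaNet) − (others' welfare with VistaNet) = 1423 − 1375 = $48M.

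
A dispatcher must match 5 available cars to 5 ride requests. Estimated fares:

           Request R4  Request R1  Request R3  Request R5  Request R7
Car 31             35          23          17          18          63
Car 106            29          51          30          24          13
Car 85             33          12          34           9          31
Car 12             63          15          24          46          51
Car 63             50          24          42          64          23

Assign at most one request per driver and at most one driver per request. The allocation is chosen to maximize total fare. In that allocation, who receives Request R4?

Optimal: Car 31→Request R7 ($63), Car 106→Request R1 ($51), Car 85→Request R3 ($34), Car 12→Request R4 ($63), Car 63→Request R5 ($64) — total 63+51+34+63+64 = $275.
Column-greedy (each request in turn goes to its best remaining driver) gives $205, worse by 70.
Next-best assignment: Car 31→Request R7, Car 106→Request R1, Car 85→Request R3, Car 12→Request R5, Car 63→Request R4 = $244.
Swapping Car 12↔Car 85 (Car 12→Request R3 $24, Car 85→Request R4 $33) loses 40.
Checked against all permutations: $275 is optimal.

Car 12 receives Request R4.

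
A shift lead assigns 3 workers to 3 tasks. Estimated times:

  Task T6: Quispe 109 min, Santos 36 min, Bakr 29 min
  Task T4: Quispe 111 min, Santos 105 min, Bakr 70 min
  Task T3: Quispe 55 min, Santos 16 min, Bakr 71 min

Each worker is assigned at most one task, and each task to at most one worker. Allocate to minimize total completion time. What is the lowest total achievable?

Min total: 156 min

Optimal: Quispe→Task T4 (111 min), Santos→Task T3 (16 min), Bakr→Task T6 (29 min) — total 111+16+29 = 156 min.
Row-greedy (each worker in turn takes its cheapest remaining task) gives 161 min, worse by 5.
Next-best assignment: Quispe→Task T3, Santos→Task T6, Bakr→Task T4 = 161 min.
Swapping Santos↔Quispe (Santos→Task T4 105 min, Quispe→Task T3 55 min) adds 33.
No other one-to-one assignment undercuts 156 min.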